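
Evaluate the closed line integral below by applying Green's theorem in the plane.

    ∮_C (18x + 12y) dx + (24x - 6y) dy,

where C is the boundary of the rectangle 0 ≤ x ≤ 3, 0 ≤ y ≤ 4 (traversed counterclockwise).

Green's theorem converts the closed line integral into a double integral over the enclosed region D:

    ∮_C P dx + Q dy = ∬_D (∂Q/∂x - ∂P/∂y) dA.

Here P = 18x + 12y, Q = 24x - 6y, so

    ∂Q/∂x = 24,    ∂P/∂y = 12,
    ∂Q/∂x - ∂P/∂y = 12.

D is the region 0 ≤ x ≤ 3, 0 ≤ y ≤ 4. Evaluating the double integral:

    ∬_D (12) dA = ∫_0^{3} ∫_0^{4} (12) dy dx.

Inner (y from 0 to 4): 48.
Outer (x from 0 to 3): 144.

Therefore ∮_C P dx + Q dy = 144.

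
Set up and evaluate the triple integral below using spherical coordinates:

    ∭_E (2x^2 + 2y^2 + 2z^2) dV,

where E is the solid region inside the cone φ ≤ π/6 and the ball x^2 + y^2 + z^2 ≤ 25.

In spherical coordinates, x = ρ sin(φ) cos(θ), y = ρ sin(φ) sin(θ), z = ρ cos(φ), and dV = ρ^2 sin(φ) dρ dφ dθ.

The integrand becomes 2ρ^2, so

    ∭_E (2x^2 + 2y^2 + 2z^2) dV = ∫_{0}^{2π} ∫_{0}^{π/6} ∫_{0}^{5} (2ρ^2) · ρ^2 sin(φ) dρ dφ dθ.

Inner (ρ): 1250sin(φ).
Middle (φ): 1250 - 625sqrt(3).
Outer (θ): 1250π (2 - sqrt(3)).

Therefore the triple integral equals 1250π (2 - sqrt(3)).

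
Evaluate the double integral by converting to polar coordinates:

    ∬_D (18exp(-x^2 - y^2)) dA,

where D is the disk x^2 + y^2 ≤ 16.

The region D is 0 ≤ r ≤ 4, 0 ≤ θ ≤ 2π in polar coordinates, where x = r cos(θ), y = r sin(θ), and dA = r dr dθ.

Under the substitution, the integrand becomes 18exp(-r^2), so

    ∬_D (18exp(-x^2 - y^2)) dA = ∫_{0}^{2π} ∫_{0}^{4} (18exp(-r^2)) · r dr dθ.

Inner integral (in r): ∫_{0}^{4} (18exp(-r^2)) · r dr = 9 - 9exp(-16).

Outer integral (in θ): ∫_{0}^{2π} (9 - 9exp(-16)) dθ = -18π exp(-16) + 18π.

Therefore ∬_D (18exp(-x^2 - y^2)) dA = -18π exp(-16) + 18π.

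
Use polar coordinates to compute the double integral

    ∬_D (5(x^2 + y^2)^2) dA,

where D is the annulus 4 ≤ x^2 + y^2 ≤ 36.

The region D is 2 ≤ r ≤ 6, 0 ≤ θ ≤ 2π in polar coordinates, where x = r cos(θ), y = r sin(θ), and dA = r dr dθ.

Under the substitution, the integrand becomes 5r^4, so

    ∬_D (5(x^2 + y^2)^2) dA = ∫_{0}^{2π} ∫_{2}^{6} (5r^4) · r dr dθ.

Inner integral (in r): ∫_{2}^{6} (5r^4) · r dr = 116480/3.

Outer integral (in θ): ∫_{0}^{2π} (116480/3) dθ = 232960π/3.

Therefore ∬_D (5(x^2 + y^2)^2) dA = 232960π/3.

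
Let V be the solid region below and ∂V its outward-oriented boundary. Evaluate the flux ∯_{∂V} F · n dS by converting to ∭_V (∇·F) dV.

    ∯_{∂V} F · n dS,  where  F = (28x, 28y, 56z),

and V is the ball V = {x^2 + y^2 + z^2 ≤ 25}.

By the divergence theorem,

    ∯_{∂V} F · n dS = ∭_V (∇ · F) dV.

Compute the divergence:
    ∇ · F = ∂F_x/∂x + ∂F_y/∂y + ∂F_z/∂z = 28 + 28 + 56 = 112.

In spherical coordinates, x = ρ sin(φ) cos(θ), y = ρ sin(φ) sin(θ), z = ρ cos(φ), dV = ρ^2 sin(φ) dρ dφ dθ, with 0 ≤ ρ ≤ 5, 0 ≤ φ ≤ π, 0 ≤ θ ≤ 2π.

The integrand, after substitution and multiplying by the volume element, becomes (112) · ρ^2 sin(φ), so

    ∭_V (∇·F) dV = ∫_0^{2π} ∫_0^{π} ∫_0^{5} (112) · ρ^2 sin(φ) dρ dφ dθ.

Inner (ρ from 0 to 5): 14000sin(φ)/3.
Middle (φ from 0 to π): 28000/3.
Outer (θ from 0 to 2π): 56000π/3.

Therefore ∯_{∂V} F · n dS = 56000π/3.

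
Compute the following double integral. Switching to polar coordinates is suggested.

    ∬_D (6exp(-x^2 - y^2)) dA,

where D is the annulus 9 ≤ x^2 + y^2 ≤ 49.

The region D is 3 ≤ r ≤ 7, 0 ≤ θ ≤ 2π in polar coordinates, where x = r cos(θ), y = r sin(θ), and dA = r dr dθ.

Under the substitution, the integrand becomes 6exp(-r^2), so

    ∬_D (6exp(-x^2 - y^2)) dA = ∫_{0}^{2π} ∫_{3}^{7} (6exp(-r^2)) · r dr dθ.

Inner integral (in r): ∫_{3}^{7} (6exp(-r^2)) · r dr = -(3 - 3exp(40))exp(-49).

Outer integral (in θ): ∫_{0}^{2π} (-(3 - 3exp(40))exp(-49)) dθ = -6π (1 - exp(40))exp(-49).

Therefore ∬_D (6exp(-x^2 - y^2)) dA = -6π (1 - exp(40))exp(-49).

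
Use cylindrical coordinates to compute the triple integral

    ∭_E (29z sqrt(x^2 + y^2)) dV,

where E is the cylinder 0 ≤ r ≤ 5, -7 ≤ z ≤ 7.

In cylindrical coordinates, x = r cos(θ), y = r sin(θ), z = z, and dV = r dr dθ dz.

The integrand becomes 29r z, so

    ∭_E (29z sqrt(x^2 + y^2)) dV = ∫_{0}^{2π} ∫_{0}^{5} ∫_{-7}^{7} (29r z) · r dz dr dθ.

Inner (z): 0.
Middle (r from 0 to 5): 0.
Outer (θ): 0.

Therefore the triple integral equals 0.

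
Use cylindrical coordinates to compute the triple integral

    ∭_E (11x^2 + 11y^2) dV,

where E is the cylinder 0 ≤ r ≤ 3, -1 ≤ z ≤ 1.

In cylindrical coordinates, x = r cos(θ), y = r sin(θ), z = z, and dV = r dr dθ dz.

The integrand becomes 11r^2, so

    ∭_E (11x^2 + 11y^2) dV = ∫_{0}^{2π} ∫_{0}^{3} ∫_{-1}^{1} (11r^2) · r dz dr dθ.

Inner (z): 22r^3.
Middle (r from 0 to 3): 891/2.
Outer (θ): 891π.

Therefore the triple integral equals 891π.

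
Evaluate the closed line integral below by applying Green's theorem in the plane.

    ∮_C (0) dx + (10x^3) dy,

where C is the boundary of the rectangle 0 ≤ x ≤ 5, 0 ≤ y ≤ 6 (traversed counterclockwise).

Green's theorem converts the closed line integral into a double integral over the enclosed region D:

    ∮_C P dx + Q dy = ∬_D (∂Q/∂x - ∂P/∂y) dA.

Here P = 0, Q = 10x^3, so

    ∂Q/∂x = 30x^2,    ∂P/∂y = 0,
    ∂Q/∂x - ∂P/∂y = 30x^2.

D is the region 0 ≤ x ≤ 5, 0 ≤ y ≤ 6. Evaluating the double integral:

    ∬_D (30x^2) dA = ∫_0^{5} ∫_0^{6} (30x^2) dy dx.

Inner (y from 0 to 6): 180x^2.
Outer (x from 0 to 5): 7500.

Therefore ∮_C P dx + Q dy = 7500.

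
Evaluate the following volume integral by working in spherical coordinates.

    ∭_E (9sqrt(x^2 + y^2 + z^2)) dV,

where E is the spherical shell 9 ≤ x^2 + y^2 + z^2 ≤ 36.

In spherical coordinates, x = ρ sin(φ) cos(θ), y = ρ sin(φ) sin(θ), z = ρ cos(φ), and dV = ρ^2 sin(φ) dρ dφ dθ.

The integrand becomes 9ρ, so

    ∭_E (9sqrt(x^2 + y^2 + z^2)) dV = ∫_{0}^{2π} ∫_{0}^{π} ∫_{3}^{6} (9ρ) · ρ^2 sin(φ) dρ dφ dθ.

Inner (ρ): 10935sin(φ)/4.
Middle (φ): 10935/2.
Outer (θ): 10935π.

Therefore the triple integral equals 10935π.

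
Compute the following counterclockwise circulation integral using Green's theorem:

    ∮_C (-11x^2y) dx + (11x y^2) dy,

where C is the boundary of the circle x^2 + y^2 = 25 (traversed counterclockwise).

Green's theorem converts the closed line integral into a double integral over the enclosed region D:

    ∮_C P dx + Q dy = ∬_D (∂Q/∂x - ∂P/∂y) dA.

Here P = -11x^2y, Q = 11x y^2, so

    ∂Q/∂x = 11y^2,    ∂P/∂y = -11x^2,
    ∂Q/∂x - ∂P/∂y = 11x^2 + 11y^2.

D is the region x^2 + y^2 ≤ 25. Evaluating the double integral:

In polar coordinates (x = r cos θ, y = r sin θ, dA = r dr dθ) the integrand becomes 11r^2, so

    ∬_D (11x^2 + 11y^2) dA = ∫_0^{2π} ∫_0^{5} (11r^2) · r dr dθ.

Inner (r from 0 to 5): 6875/4.
Outer (θ from 0 to 2π): 6875π/2.

Therefore ∮_C P dx + Q dy = 6875π/2.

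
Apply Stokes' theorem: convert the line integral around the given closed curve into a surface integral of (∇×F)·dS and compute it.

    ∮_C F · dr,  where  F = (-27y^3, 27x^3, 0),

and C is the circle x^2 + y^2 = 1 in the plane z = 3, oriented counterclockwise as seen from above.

Let S be the flat disk x^2 + y^2 ≤ 1 in the plane z = 3, with upward unit normal n̂ = ẑ. By Stokes' theorem,

    ∮_C F · dr = ∬_S (∇ × F) · n̂ dS = ∬_D (curl F)_z dA,

where D is the disk x^2 + y^2 ≤ 1.

Compute the curl of F = (-27y^3, 27x^3, 0):
    (∇ × F)_x = ∂F_z/∂y - ∂F_y/∂z = 0,
    (∇ × F)_y = ∂F_x/∂z - ∂F_z/∂x = 0,
    (∇ × F)_z = ∂F_y/∂x - ∂F_x/∂y = 81x^2 + 81y^2.

On z = 3, (curl F)_z = 81x^2 + 81y^2.

Convert to polar (x = r cos θ, y = r sin θ, dA = r dr dθ); the integrand becomes 81r^2, so

    ∬_D (curl F)_z dA = ∫_0^{2π} ∫_0^{1} (81r^2) · r dr dθ.

Inner (r from 0 to 1): 81/4.
Outer (θ from 0 to 2π): 81π/2.

Therefore ∮_C F · dr = 81π/2.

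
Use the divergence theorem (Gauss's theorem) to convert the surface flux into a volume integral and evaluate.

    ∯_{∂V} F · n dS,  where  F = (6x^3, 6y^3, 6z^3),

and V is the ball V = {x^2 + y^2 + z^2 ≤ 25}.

By the divergence theorem,

    ∯_{∂V} F · n dS = ∭_V (∇ · F) dV.

Compute the divergence:
    ∇ · F = ∂F_x/∂x + ∂F_y/∂y + ∂F_z/∂z = 18x^2 + 18y^2 + 18z^2.

In spherical coordinates, x = ρ sin(φ) cos(θ), y = ρ sin(φ) sin(θ), z = ρ cos(φ), dV = ρ^2 sin(φ) dρ dφ dθ, with 0 ≤ ρ ≤ 5, 0 ≤ φ ≤ π, 0 ≤ θ ≤ 2π.

The integrand, after substitution and multiplying by the volume element, becomes (18ρ^2) · ρ^2 sin(φ), so

    ∭_V (∇·F) dV = ∫_0^{2π} ∫_0^{π} ∫_0^{5} (18ρ^2) · ρ^2 sin(φ) dρ dφ dθ.

Inner (ρ from 0 to 5): 11250sin(φ).
Middle (φ from 0 to π): 22500.
Outer (θ from 0 to 2π): 45000π.

Therefore ∯_{∂V} F · n dS = 45000π.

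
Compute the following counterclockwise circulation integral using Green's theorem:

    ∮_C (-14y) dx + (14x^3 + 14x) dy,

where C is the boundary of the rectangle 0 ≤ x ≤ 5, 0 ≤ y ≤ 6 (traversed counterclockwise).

Green's theorem converts the closed line integral into a double integral over the enclosed region D:

    ∮_C P dx + Q dy = ∬_D (∂Q/∂x - ∂P/∂y) dA.

Here P = -14y, Q = 14x^3 + 14x, so

    ∂Q/∂x = 42x^2 + 14,    ∂P/∂y = -14,
    ∂Q/∂x - ∂P/∂y = 42x^2 + 28.

D is the region 0 ≤ x ≤ 5, 0 ≤ y ≤ 6. Evaluating the double integral:

    ∬_D (42x^2 + 28) dA = ∫_0^{5} ∫_0^{6} (42x^2 + 28) dy dx.

Inner (y from 0 to 6): 252x^2 + 168.
Outer (x from 0 to 5): 11340.

Therefore ∮_C P dx + Q dy = 11340.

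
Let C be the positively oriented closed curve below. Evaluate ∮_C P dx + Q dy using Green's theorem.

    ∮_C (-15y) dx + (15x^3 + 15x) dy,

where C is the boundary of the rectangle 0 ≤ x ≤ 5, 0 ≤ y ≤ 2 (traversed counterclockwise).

Green's theorem converts the closed line integral into a double integral over the enclosed region D:

    ∮_C P dx + Q dy = ∬_D (∂Q/∂x - ∂P/∂y) dA.

Here P = -15y, Q = 15x^3 + 15x, so

    ∂Q/∂x = 45x^2 + 15,    ∂P/∂y = -15,
    ∂Q/∂x - ∂P/∂y = 45x^2 + 30.

D is the region 0 ≤ x ≤ 5, 0 ≤ y ≤ 2. Evaluating the double integral:

    ∬_D (45x^2 + 30) dA = ∫_0^{5} ∫_0^{2} (45x^2 + 30) dy dx.

Inner (y from 0 to 2): 90x^2 + 60.
Outer (x from 0 to 5): 4050.

Therefore ∮_C P dx + Q dy = 4050.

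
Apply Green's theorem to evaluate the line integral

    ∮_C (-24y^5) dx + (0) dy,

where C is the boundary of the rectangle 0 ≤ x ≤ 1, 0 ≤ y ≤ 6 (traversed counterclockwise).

Green's theorem converts the closed line integral into a double integral over the enclosed region D:

    ∮_C P dx + Q dy = ∬_D (∂Q/∂x - ∂P/∂y) dA.

Here P = -24y^5, Q = 0, so

    ∂Q/∂x = 0,    ∂P/∂y = -120y^4,
    ∂Q/∂x - ∂P/∂y = 120y^4.

D is the region 0 ≤ x ≤ 1, 0 ≤ y ≤ 6. Evaluating the double integral:

    ∬_D (120y^4) dA = ∫_0^{1} ∫_0^{6} (120y^4) dy dx.

Inner (y from 0 to 6): 186624.
Outer (x from 0 to 1): 186624.

Therefore ∮_C P dx + Q dy = 186624.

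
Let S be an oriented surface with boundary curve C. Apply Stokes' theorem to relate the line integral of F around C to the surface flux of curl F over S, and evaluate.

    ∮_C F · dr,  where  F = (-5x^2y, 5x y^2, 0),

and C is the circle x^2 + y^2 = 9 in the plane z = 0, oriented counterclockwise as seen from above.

Let S be the flat disk x^2 + y^2 ≤ 9 in the plane z = 0, with upward unit normal n̂ = ẑ. By Stokes' theorem,

    ∮_C F · dr = ∬_S (∇ × F) · n̂ dS = ∬_D (curl F)_z dA,

where D is the disk x^2 + y^2 ≤ 9.

Compute the curl of F = (-5x^2y, 5x y^2, 0):
    (∇ × F)_x = ∂F_z/∂y - ∂F_y/∂z = 0,
    (∇ × F)_y = ∂F_x/∂z - ∂F_z/∂x = 0,
    (∇ × F)_z = ∂F_y/∂x - ∂F_x/∂y = 5x^2 + 5y^2.

On z = 0, (curl F)_z = 5x^2 + 5y^2.

Convert to polar (x = r cos θ, y = r sin θ, dA = r dr dθ); the integrand becomes 5r^2, so

    ∬_D (curl F)_z dA = ∫_0^{2π} ∫_0^{3} (5r^2) · r dr dθ.

Inner (r from 0 to 3): 405/4.
Outer (θ from 0 to 2π): 405π/2.

Therefore ∮_C F · dr = 405π/2.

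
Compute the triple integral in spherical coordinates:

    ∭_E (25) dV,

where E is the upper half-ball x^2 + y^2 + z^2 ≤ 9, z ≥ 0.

In spherical coordinates, x = ρ sin(φ) cos(θ), y = ρ sin(φ) sin(θ), z = ρ cos(φ), and dV = ρ^2 sin(φ) dρ dφ dθ.

The integrand becomes 25, so

    ∭_E (25) dV = ∫_{0}^{2π} ∫_{0}^{π/2} ∫_{0}^{3} (25) · ρ^2 sin(φ) dρ dφ dθ.

Inner (ρ): 225sin(φ).
Middle (φ): 225.
Outer (θ): 450π.

Therefore the triple integral equals 450π.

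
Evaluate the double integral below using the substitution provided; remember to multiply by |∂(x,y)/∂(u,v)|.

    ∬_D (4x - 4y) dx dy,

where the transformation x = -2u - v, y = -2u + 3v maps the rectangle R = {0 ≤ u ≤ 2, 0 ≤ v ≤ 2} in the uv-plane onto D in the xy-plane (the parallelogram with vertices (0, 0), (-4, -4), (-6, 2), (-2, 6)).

Compute the Jacobian determinant of (x, y) with respect to (u, v):

    ∂(x,y)/∂(u,v) = | -2  -1 | = (-2)(3) - (-1)(-2) = -8.
                   | -2  3 |

Its absolute value is |J| = 8 (the area scaling factor).

Substituting x = -2u - v, y = -2u + 3v into the integrand,

    4x - 4y → -16v,

so the integral becomes

    ∬_R (-16v) · |J| du dv = ∫_0^2 ∫_0^2 (-128v) dv du.

Inner (v): -256.
Outer (u): -512.

Therefore ∬_D (4x - 4y) dx dy = -512.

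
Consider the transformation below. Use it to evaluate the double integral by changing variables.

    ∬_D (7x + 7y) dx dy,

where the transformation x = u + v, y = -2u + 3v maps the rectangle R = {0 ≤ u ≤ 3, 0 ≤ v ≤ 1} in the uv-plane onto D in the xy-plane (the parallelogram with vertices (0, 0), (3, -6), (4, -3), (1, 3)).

Compute the Jacobian determinant of (x, y) with respect to (u, v):

    ∂(x,y)/∂(u,v) = | 1  1 | = (1)(3) - (1)(-2) = 5.
                   | -2  3 |

Its absolute value is |J| = 5 (the area scaling factor).

Substituting x = u + v, y = -2u + 3v into the integrand,

    7x + 7y → -7u + 28v,

so the integral becomes

    ∬_R (-7u + 28v) · |J| du dv = ∫_0^3 ∫_0^1 (-35u + 140v) dv du.

Inner (v): 70 - 35u.
Outer (u): 105/2.

Therefore ∬_D (7x + 7y) dx dy = 105/2.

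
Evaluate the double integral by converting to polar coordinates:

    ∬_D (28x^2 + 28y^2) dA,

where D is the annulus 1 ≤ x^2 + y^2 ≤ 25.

The region D is 1 ≤ r ≤ 5, 0 ≤ θ ≤ 2π in polar coordinates, where x = r cos(θ), y = r sin(θ), and dA = r dr dθ.

Under the substitution, the integrand becomes 28r^2, so

    ∬_D (28x^2 + 28y^2) dA = ∫_{0}^{2π} ∫_{1}^{5} (28r^2) · r dr dθ.

Inner integral (in r): ∫_{1}^{5} (28r^2) · r dr = 4368.

Outer integral (in θ): ∫_{0}^{2π} (4368) dθ = 8736π.

Therefore ∬_D (28x^2 + 28y^2) dA = 8736π.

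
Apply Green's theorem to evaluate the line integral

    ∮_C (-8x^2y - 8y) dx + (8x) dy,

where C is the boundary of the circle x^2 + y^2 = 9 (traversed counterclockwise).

Green's theorem converts the closed line integral into a double integral over the enclosed region D:

    ∮_C P dx + Q dy = ∬_D (∂Q/∂x - ∂P/∂y) dA.

Here P = -8x^2y - 8y, Q = 8x, so

    ∂Q/∂x = 8,    ∂P/∂y = -8x^2 - 8,
    ∂Q/∂x - ∂P/∂y = 8x^2 + 16.

D is the region x^2 + y^2 ≤ 9. Evaluating the double integral:

In polar coordinates (x = r cos θ, y = r sin θ, dA = r dr dθ) the integrand becomes 8r^2cos(θ)^2 + 16, so

    ∬_D (8x^2 + 16) dA = ∫_0^{2π} ∫_0^{3} (8r^2cos(θ)^2 + 16) · r dr dθ.

Inner (r from 0 to 3): 162cos(θ)^2 + 72.
Outer (θ from 0 to 2π): 306π.

Therefore ∮_C P dx + Q dy = 306π.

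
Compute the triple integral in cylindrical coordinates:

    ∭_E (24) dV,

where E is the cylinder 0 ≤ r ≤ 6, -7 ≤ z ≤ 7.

In cylindrical coordinates, x = r cos(θ), y = r sin(θ), z = z, and dV = r dr dθ dz.

The integrand becomes 24, so

    ∭_E (24) dV = ∫_{0}^{2π} ∫_{0}^{6} ∫_{-7}^{7} (24) · r dz dr dθ.

Inner (z): 336r.
Middle (r from 0 to 6): 6048.
Outer (θ): 12096π.

Therefore the triple integral equals 12096π.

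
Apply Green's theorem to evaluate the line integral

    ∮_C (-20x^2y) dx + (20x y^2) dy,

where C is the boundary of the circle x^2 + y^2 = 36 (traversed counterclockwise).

Green's theorem converts the closed line integral into a double integral over the enclosed region D:

    ∮_C P dx + Q dy = ∬_D (∂Q/∂x - ∂P/∂y) dA.

Here P = -20x^2y, Q = 20x y^2, so

    ∂Q/∂x = 20y^2,    ∂P/∂y = -20x^2,
    ∂Q/∂x - ∂P/∂y = 20x^2 + 20y^2.

D is the region x^2 + y^2 ≤ 36. Evaluating the double integral:

In polar coordinates (x = r cos θ, y = r sin θ, dA = r dr dθ) the integrand becomes 20r^2, so

    ∬_D (20x^2 + 20y^2) dA = ∫_0^{2π} ∫_0^{6} (20r^2) · r dr dθ.

Inner (r from 0 to 6): 6480.
Outer (θ from 0 to 2π): 12960π.

Therefore ∮_C P dx + Q dy = 12960π.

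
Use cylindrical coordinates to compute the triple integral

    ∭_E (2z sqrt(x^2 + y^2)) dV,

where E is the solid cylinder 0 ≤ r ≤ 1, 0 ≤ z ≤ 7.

In cylindrical coordinates, x = r cos(θ), y = r sin(θ), z = z, and dV = r dr dθ dz.

The integrand becomes 2r z, so

    ∭_E (2z sqrt(x^2 + y^2)) dV = ∫_{0}^{2π} ∫_{0}^{1} ∫_{0}^{7} (2r z) · r dz dr dθ.

Inner (z): 49r^2.
Middle (r from 0 to 1): 49/3.
Outer (θ): 98π/3.

Therefore the triple integral equals 98π/3.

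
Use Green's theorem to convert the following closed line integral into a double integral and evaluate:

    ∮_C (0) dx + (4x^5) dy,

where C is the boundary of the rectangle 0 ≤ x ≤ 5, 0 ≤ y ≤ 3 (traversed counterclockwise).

Green's theorem converts the closed line integral into a double integral over the enclosed region D:

    ∮_C P dx + Q dy = ∬_D (∂Q/∂x - ∂P/∂y) dA.

Here P = 0, Q = 4x^5, so

    ∂Q/∂x = 20x^4,    ∂P/∂y = 0,
    ∂Q/∂x - ∂P/∂y = 20x^4.

D is the region 0 ≤ x ≤ 5, 0 ≤ y ≤ 3. Evaluating the double integral:

    ∬_D (20x^4) dA = ∫_0^{5} ∫_0^{3} (20x^4) dy dx.

Inner (y from 0 to 3): 60x^4.
Outer (x from 0 to 5): 37500.

Therefore ∮_C P dx + Q dy = 37500.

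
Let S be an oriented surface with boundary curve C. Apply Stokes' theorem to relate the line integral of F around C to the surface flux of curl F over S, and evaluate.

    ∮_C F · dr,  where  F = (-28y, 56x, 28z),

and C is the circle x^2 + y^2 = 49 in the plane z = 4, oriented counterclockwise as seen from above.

Let S be the flat disk x^2 + y^2 ≤ 49 in the plane z = 4, with upward unit normal n̂ = ẑ. By Stokes' theorem,

    ∮_C F · dr = ∬_S (∇ × F) · n̂ dS = ∬_D (curl F)_z dA,

where D is the disk x^2 + y^2 ≤ 49.

Compute the curl of F = (-28y, 56x, 28z):
    (∇ × F)_x = ∂F_z/∂y - ∂F_y/∂z = 0,
    (∇ × F)_y = ∂F_x/∂z - ∂F_z/∂x = 0,
    (∇ × F)_z = ∂F_y/∂x - ∂F_x/∂y = 84.

On z = 4, (curl F)_z = 84.

Convert to polar (x = r cos θ, y = r sin θ, dA = r dr dθ); the integrand becomes 84, so

    ∬_D (curl F)_z dA = ∫_0^{2π} ∫_0^{7} (84) · r dr dθ.

Inner (r from 0 to 7): 2058.
Outer (θ from 0 to 2π): 4116π.

Therefore ∮_C F · dr = 4116π.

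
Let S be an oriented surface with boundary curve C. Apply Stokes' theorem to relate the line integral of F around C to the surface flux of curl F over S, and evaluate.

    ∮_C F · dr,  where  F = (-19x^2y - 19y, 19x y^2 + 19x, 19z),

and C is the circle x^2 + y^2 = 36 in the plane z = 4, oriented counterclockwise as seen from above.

Let S be the flat disk x^2 + y^2 ≤ 36 in the plane z = 4, with upward unit normal n̂ = ẑ. By Stokes' theorem,

    ∮_C F · dr = ∬_S (∇ × F) · n̂ dS = ∬_D (curl F)_z dA,

where D is the disk x^2 + y^2 ≤ 36.

Compute the curl of F = (-19x^2y - 19y, 19x y^2 + 19x, 19z):
    (∇ × F)_x = ∂F_z/∂y - ∂F_y/∂z = 0,
    (∇ × F)_y = ∂F_x/∂z - ∂F_z/∂x = 0,
    (∇ × F)_z = ∂F_y/∂x - ∂F_x/∂y = 19x^2 + 19y^2 + 38.

On z = 4, (curl F)_z = 19x^2 + 19y^2 + 38.

Convert to polar (x = r cos θ, y = r sin θ, dA = r dr dθ); the integrand becomes 19r^2 + 38, so

    ∬_D (curl F)_z dA = ∫_0^{2π} ∫_0^{6} (19r^2 + 38) · r dr dθ.

Inner (r from 0 to 6): 6840.
Outer (θ from 0 to 2π): 13680π.

Therefore ∮_C F · dr = 13680π.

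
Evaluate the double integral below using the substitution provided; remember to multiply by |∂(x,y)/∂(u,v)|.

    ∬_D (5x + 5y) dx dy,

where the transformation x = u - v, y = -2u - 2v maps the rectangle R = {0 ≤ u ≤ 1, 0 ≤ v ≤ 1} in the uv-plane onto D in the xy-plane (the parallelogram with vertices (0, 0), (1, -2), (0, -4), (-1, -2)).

Compute the Jacobian determinant of (x, y) with respect to (u, v):

    ∂(x,y)/∂(u,v) = | 1  -1 | = (1)(-2) - (-1)(-2) = -4.
                   | -2  -2 |

Its absolute value is |J| = 4 (the area scaling factor).

Substituting x = u - v, y = -2u - 2v into the integrand,

    5x + 5y → -5u - 15v,

so the integral becomes

    ∬_R (-5u - 15v) · |J| du dv = ∫_0^1 ∫_0^1 (-20u - 60v) dv du.

Inner (v): -20u - 30.
Outer (u): -40.

Therefore ∬_D (5x + 5y) dx dy = -40.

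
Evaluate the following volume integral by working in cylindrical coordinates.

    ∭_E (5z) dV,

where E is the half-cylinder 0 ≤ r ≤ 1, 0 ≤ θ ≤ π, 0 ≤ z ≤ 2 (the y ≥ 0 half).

In cylindrical coordinates, x = r cos(θ), y = r sin(θ), z = z, and dV = r dr dθ dz.

The integrand becomes 5z, so

    ∭_E (5z) dV = ∫_{0}^{π} ∫_{0}^{1} ∫_{0}^{2} (5z) · r dz dr dθ.

Inner (z): 10r.
Middle (r from 0 to 1): 5.
Outer (θ): 5π.

Therefore the triple integral equals 5π.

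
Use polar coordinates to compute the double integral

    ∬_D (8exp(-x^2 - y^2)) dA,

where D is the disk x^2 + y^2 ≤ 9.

The region D is 0 ≤ r ≤ 3, 0 ≤ θ ≤ 2π in polar coordinates, where x = r cos(θ), y = r sin(θ), and dA = r dr dθ.

Under the substitution, the integrand becomes 8exp(-r^2), so

    ∬_D (8exp(-x^2 - y^2)) dA = ∫_{0}^{2π} ∫_{0}^{3} (8exp(-r^2)) · r dr dθ.

Inner integral (in r): ∫_{0}^{3} (8exp(-r^2)) · r dr = 4 - 4exp(-9).

Outer integral (in θ): ∫_{0}^{2π} (4 - 4exp(-9)) dθ = -8π exp(-9) + 8π.

Therefore ∬_D (8exp(-x^2 - y^2)) dA = -8π exp(-9) + 8π.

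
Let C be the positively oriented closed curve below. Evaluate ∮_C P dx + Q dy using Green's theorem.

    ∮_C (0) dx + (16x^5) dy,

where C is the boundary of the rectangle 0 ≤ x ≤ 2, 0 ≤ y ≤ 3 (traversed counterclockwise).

Green's theorem converts the closed line integral into a double integral over the enclosed region D:

    ∮_C P dx + Q dy = ∬_D (∂Q/∂x - ∂P/∂y) dA.

Here P = 0, Q = 16x^5, so

    ∂Q/∂x = 80x^4,    ∂P/∂y = 0,
    ∂Q/∂x - ∂P/∂y = 80x^4.

D is the region 0 ≤ x ≤ 2, 0 ≤ y ≤ 3. Evaluating the double integral:

    ∬_D (80x^4) dA = ∫_0^{2} ∫_0^{3} (80x^4) dy dx.

Inner (y from 0 to 3): 240x^4.
Outer (x from 0 to 2): 1536.

Therefore ∮_C P dx + Q dy = 1536.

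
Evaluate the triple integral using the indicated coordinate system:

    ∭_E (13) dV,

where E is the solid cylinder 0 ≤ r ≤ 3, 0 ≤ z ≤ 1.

In cylindrical coordinates, x = r cos(θ), y = r sin(θ), z = z, and dV = r dr dθ dz.

The integrand becomes 13, so

    ∭_E (13) dV = ∫_{0}^{2π} ∫_{0}^{3} ∫_{0}^{1} (13) · r dz dr dθ.

Inner (z): 13r.
Middle (r from 0 to 3): 117/2.
Outer (θ): 117π.

Therefore the triple integral equals 117π.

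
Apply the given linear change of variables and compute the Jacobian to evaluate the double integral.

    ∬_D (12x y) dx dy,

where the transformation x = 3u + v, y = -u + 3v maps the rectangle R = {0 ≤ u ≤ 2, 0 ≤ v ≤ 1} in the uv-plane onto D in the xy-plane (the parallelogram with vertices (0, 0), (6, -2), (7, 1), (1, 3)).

Compute the Jacobian determinant of (x, y) with respect to (u, v):

    ∂(x,y)/∂(u,v) = | 3  1 | = (3)(3) - (1)(-1) = 10.
                   | -1  3 |

Its absolute value is |J| = 10 (the area scaling factor).

Substituting x = 3u + v, y = -u + 3v into the integrand,

    12x y → -36u^2 + 96u v + 36v^2,

so the integral becomes

    ∬_R (-36u^2 + 96u v + 36v^2) · |J| du dv = ∫_0^2 ∫_0^1 (-360u^2 + 960u v + 360v^2) dv du.

Inner (v): -360u^2 + 480u + 120.
Outer (u): 240.

Therefore ∬_D (12x y) dx dy = 240.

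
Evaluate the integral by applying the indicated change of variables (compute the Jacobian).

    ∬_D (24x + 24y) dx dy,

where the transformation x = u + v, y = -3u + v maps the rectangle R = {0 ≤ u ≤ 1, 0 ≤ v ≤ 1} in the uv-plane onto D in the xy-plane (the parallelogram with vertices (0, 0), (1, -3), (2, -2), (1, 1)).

Compute the Jacobian determinant of (x, y) with respect to (u, v):

    ∂(x,y)/∂(u,v) = | 1  1 | = (1)(1) - (1)(-3) = 4.
                   | -3  1 |

Its absolute value is |J| = 4 (the area scaling factor).

Substituting x = u + v, y = -3u + v into the integrand,

    24x + 24y → -48u + 48v,

so the integral becomes

    ∬_R (-48u + 48v) · |J| du dv = ∫_0^1 ∫_0^1 (-192u + 192v) dv du.

Inner (v): 96 - 192u.
Outer (u): 0.

Therefore ∬_D (24x + 24y) dx dy = 0.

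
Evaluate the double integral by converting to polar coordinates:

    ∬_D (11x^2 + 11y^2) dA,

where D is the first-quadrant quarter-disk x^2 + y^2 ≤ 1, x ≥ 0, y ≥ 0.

The region D is 0 ≤ r ≤ 1, 0 ≤ θ ≤ π/2 in polar coordinates, where x = r cos(θ), y = r sin(θ), and dA = r dr dθ.

Under the substitution, the integrand becomes 11r^2, so

    ∬_D (11x^2 + 11y^2) dA = ∫_{0}^{π/2} ∫_{0}^{1} (11r^2) · r dr dθ.

Inner integral (in r): ∫_{0}^{1} (11r^2) · r dr = 11/4.

Outer integral (in θ): ∫_{0}^{π/2} (11/4) dθ = 11π/8.

Therefore ∬_D (11x^2 + 11y^2) dA = 11π/8.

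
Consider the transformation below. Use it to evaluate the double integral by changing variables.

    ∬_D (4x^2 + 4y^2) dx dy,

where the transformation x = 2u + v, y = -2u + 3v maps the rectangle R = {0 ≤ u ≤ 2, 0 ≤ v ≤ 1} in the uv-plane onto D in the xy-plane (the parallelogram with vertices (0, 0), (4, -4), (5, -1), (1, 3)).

Compute the Jacobian determinant of (x, y) with respect to (u, v):

    ∂(x,y)/∂(u,v) = | 2  1 | = (2)(3) - (1)(-2) = 8.
                   | -2  3 |

Its absolute value is |J| = 8 (the area scaling factor).

Substituting x = 2u + v, y = -2u + 3v into the integrand,

    4x^2 + 4y^2 → 32u^2 - 32u v + 40v^2,

so the integral becomes

    ∬_R (32u^2 - 32u v + 40v^2) · |J| du dv = ∫_0^2 ∫_0^1 (256u^2 - 256u v + 320v^2) dv du.

Inner (v): 256u^2 - 128u + 320/3.
Outer (u): 640.

Therefore ∬_D (4x^2 + 4y^2) dx dy = 640.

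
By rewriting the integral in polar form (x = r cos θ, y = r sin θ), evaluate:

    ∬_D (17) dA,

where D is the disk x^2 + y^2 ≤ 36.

The region D is 0 ≤ r ≤ 6, 0 ≤ θ ≤ 2π in polar coordinates, where x = r cos(θ), y = r sin(θ), and dA = r dr dθ.

Under the substitution, the integrand becomes 17, so

    ∬_D (17) dA = ∫_{0}^{2π} ∫_{0}^{6} (17) · r dr dθ.

Inner integral (in r): ∫_{0}^{6} (17) · r dr = 306.

Outer integral (in θ): ∫_{0}^{2π} (306) dθ = 612π.

Therefore ∬_D (17) dA = 612π.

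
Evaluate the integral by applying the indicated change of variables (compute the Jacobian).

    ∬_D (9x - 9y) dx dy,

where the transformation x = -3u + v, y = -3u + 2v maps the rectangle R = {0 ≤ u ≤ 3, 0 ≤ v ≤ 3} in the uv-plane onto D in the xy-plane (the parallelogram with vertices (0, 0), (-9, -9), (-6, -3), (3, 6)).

Compute the Jacobian determinant of (x, y) with respect to (u, v):

    ∂(x,y)/∂(u,v) = | -3  1 | = (-3)(2) - (1)(-3) = -3.
                   | -3  2 |

Its absolute value is |J| = 3 (the area scaling factor).

Substituting x = -3u + v, y = -3u + 2v into the integrand,

    9x - 9y → -9v,

so the integral becomes

    ∬_R (-9v) · |J| du dv = ∫_0^3 ∫_0^3 (-27v) dv du.

Inner (v): -243/2.
Outer (u): -729/2.

Therefore ∬_D (9x - 9y) dx dy = -729/2.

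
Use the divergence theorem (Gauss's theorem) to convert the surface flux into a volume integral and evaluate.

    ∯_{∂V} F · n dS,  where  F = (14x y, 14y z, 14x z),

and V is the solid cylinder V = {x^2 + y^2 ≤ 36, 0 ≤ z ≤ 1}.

By the divergence theorem,

    ∯_{∂V} F · n dS = ∭_V (∇ · F) dV.

Compute the divergence:
    ∇ · F = ∂F_x/∂x + ∂F_y/∂y + ∂F_z/∂z = 14y + 14z + 14x = 14x + 14y + 14z.

In cylindrical coordinates, x = r cos(θ), y = r sin(θ), z = z, dV = r dr dθ dz, with 0 ≤ r ≤ 6, 0 ≤ θ ≤ 2π, 0 ≤ z ≤ 1.

The integrand, after substitution and multiplying by the volume element, becomes (14sqrt(2)r sin(θ + π/4) + 14z) · r, so

    ∭_V (∇·F) dV = ∫_0^{2π} ∫_0^{6} ∫_0^{1} (14sqrt(2)r sin(θ + π/4) + 14z) · r dz dr dθ.

Inner (z from 0 to 1): 7r (2sqrt(2)r sin(θ + π/4) + 1).
Middle (r from 0 to 6): 1008sqrt(2)sin(θ + π/4) + 126.
Outer (θ from 0 to 2π): 252π.

Therefore ∯_{∂V} F · n dS = 252π.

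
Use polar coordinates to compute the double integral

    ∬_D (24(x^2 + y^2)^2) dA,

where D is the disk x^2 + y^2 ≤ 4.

The region D is 0 ≤ r ≤ 2, 0 ≤ θ ≤ 2π in polar coordinates, where x = r cos(θ), y = r sin(θ), and dA = r dr dθ.

Under the substitution, the integrand becomes 24r^4, so

    ∬_D (24(x^2 + y^2)^2) dA = ∫_{0}^{2π} ∫_{0}^{2} (24r^4) · r dr dθ.

Inner integral (in r): ∫_{0}^{2} (24r^4) · r dr = 256.

Outer integral (in θ): ∫_{0}^{2π} (256) dθ = 512π.

Therefore ∬_D (24(x^2 + y^2)^2) dA = 512π.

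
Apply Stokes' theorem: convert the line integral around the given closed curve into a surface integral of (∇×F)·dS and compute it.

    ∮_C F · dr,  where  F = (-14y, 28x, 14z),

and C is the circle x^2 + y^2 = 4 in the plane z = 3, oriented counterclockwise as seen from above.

Let S be the flat disk x^2 + y^2 ≤ 4 in the plane z = 3, with upward unit normal n̂ = ẑ. By Stokes' theorem,

    ∮_C F · dr = ∬_S (∇ × F) · n̂ dS = ∬_D (curl F)_z dA,

where D is the disk x^2 + y^2 ≤ 4.

Compute the curl of F = (-14y, 28x, 14z):
    (∇ × F)_x = ∂F_z/∂y - ∂F_y/∂z = 0,
    (∇ × F)_y = ∂F_x/∂z - ∂F_z/∂x = 0,
    (∇ × F)_z = ∂F_y/∂x - ∂F_x/∂y = 42.

On z = 3, (curl F)_z = 42.

Convert to polar (x = r cos θ, y = r sin θ, dA = r dr dθ); the integrand becomes 42, so

    ∬_D (curl F)_z dA = ∫_0^{2π} ∫_0^{2} (42) · r dr dθ.

Inner (r from 0 to 2): 84.
Outer (θ from 0 to 2π): 168π.

Therefore ∮_C F · dr = 168π.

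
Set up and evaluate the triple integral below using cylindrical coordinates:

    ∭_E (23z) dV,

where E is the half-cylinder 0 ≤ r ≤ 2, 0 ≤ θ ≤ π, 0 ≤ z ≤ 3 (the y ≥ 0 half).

In cylindrical coordinates, x = r cos(θ), y = r sin(θ), z = z, and dV = r dr dθ dz.

The integrand becomes 23z, so

    ∭_E (23z) dV = ∫_{0}^{π} ∫_{0}^{2} ∫_{0}^{3} (23z) · r dz dr dθ.

Inner (z): 207r/2.
Middle (r from 0 to 2): 207.
Outer (θ): 207π.

Therefore the triple integral equals 207π.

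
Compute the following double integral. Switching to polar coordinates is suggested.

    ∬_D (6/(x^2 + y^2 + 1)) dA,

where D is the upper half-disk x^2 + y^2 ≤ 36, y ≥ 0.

The region D is 0 ≤ r ≤ 6, 0 ≤ θ ≤ π in polar coordinates, where x = r cos(θ), y = r sin(θ), and dA = r dr dθ.

Under the substitution, the integrand becomes 6/(r^2 + 1), so

    ∬_D (6/(x^2 + y^2 + 1)) dA = ∫_{0}^{π} ∫_{0}^{6} (6/(r^2 + 1)) · r dr dθ.

Inner integral (in r): ∫_{0}^{6} (6/(r^2 + 1)) · r dr = log(50653).

Outer integral (in θ): ∫_{0}^{π} (log(50653)) dθ = log(50653^π).

Therefore ∬_D (6/(x^2 + y^2 + 1)) dA = log(50653^π).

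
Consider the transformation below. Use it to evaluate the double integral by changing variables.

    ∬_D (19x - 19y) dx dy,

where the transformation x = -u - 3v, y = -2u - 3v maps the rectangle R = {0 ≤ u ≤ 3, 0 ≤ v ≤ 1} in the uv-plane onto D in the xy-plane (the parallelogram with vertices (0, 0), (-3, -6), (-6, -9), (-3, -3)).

Compute the Jacobian determinant of (x, y) with respect to (u, v):

    ∂(x,y)/∂(u,v) = | -1  -3 | = (-1)(-3) - (-3)(-2) = -3.
                   | -2  -3 |

Its absolute value is |J| = 3 (the area scaling factor).

Substituting x = -u - 3v, y = -2u - 3v into the integrand,

    19x - 19y → 19u,

so the integral becomes

    ∬_R (19u) · |J| du dv = ∫_0^3 ∫_0^1 (57u) dv du.

Inner (v): 57u.
Outer (u): 513/2.

Therefore ∬_D (19x - 19y) dx dy = 513/2.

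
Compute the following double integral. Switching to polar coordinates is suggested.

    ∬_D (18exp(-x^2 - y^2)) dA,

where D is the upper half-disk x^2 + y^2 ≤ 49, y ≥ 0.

The region D is 0 ≤ r ≤ 7, 0 ≤ θ ≤ π in polar coordinates, where x = r cos(θ), y = r sin(θ), and dA = r dr dθ.

Under the substitution, the integrand becomes 18exp(-r^2), so

    ∬_D (18exp(-x^2 - y^2)) dA = ∫_{0}^{π} ∫_{0}^{7} (18exp(-r^2)) · r dr dθ.

Inner integral (in r): ∫_{0}^{7} (18exp(-r^2)) · r dr = 9 - 9exp(-49).

Outer integral (in θ): ∫_{0}^{π} (9 - 9exp(-49)) dθ = -9π exp(-49) + 9π.

Therefore ∬_D (18exp(-x^2 - y^2)) dA = -9π exp(-49) + 9π.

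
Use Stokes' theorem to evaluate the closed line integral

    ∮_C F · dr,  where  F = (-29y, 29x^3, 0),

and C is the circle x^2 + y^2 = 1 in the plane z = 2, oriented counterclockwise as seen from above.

Let S be the flat disk x^2 + y^2 ≤ 1 in the plane z = 2, with upward unit normal n̂ = ẑ. By Stokes' theorem,

    ∮_C F · dr = ∬_S (∇ × F) · n̂ dS = ∬_D (curl F)_z dA,

where D is the disk x^2 + y^2 ≤ 1.

Compute the curl of F = (-29y, 29x^3, 0):
    (∇ × F)_x = ∂F_z/∂y - ∂F_y/∂z = 0,
    (∇ × F)_y = ∂F_x/∂z - ∂F_z/∂x = 0,
    (∇ × F)_z = ∂F_y/∂x - ∂F_x/∂y = 87x^2 + 29.

On z = 2, (curl F)_z = 87x^2 + 29.

Convert to polar (x = r cos θ, y = r sin θ, dA = r dr dθ); the integrand becomes 87r^2cos(θ)^2 + 29, so

    ∬_D (curl F)_z dA = ∫_0^{2π} ∫_0^{1} (87r^2cos(θ)^2 + 29) · r dr dθ.

Inner (r from 0 to 1): 87cos(θ)^2/4 + 29/2.
Outer (θ from 0 to 2π): 203π/4.

Therefore ∮_C F · dr = 203π/4.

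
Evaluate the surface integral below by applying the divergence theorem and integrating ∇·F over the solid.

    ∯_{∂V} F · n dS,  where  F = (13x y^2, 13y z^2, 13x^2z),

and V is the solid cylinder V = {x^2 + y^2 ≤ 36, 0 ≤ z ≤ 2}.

By the divergence theorem,

    ∯_{∂V} F · n dS = ∭_V (∇ · F) dV.

Compute the divergence:
    ∇ · F = ∂F_x/∂x + ∂F_y/∂y + ∂F_z/∂z = 13y^2 + 13z^2 + 13x^2 = 13x^2 + 13y^2 + 13z^2.

In cylindrical coordinates, x = r cos(θ), y = r sin(θ), z = z, dV = r dr dθ dz, with 0 ≤ r ≤ 6, 0 ≤ θ ≤ 2π, 0 ≤ z ≤ 2.

The integrand, after substitution and multiplying by the volume element, becomes (13r^2 + 13z^2) · r, so

    ∭_V (∇·F) dV = ∫_0^{2π} ∫_0^{6} ∫_0^{2} (13r^2 + 13z^2) · r dz dr dθ.

Inner (z from 0 to 2): 26r (r^2 + 4/3).
Middle (r from 0 to 6): 9048.
Outer (θ from 0 to 2π): 18096π.

Therefore ∯_{∂V} F · n dS = 18096π.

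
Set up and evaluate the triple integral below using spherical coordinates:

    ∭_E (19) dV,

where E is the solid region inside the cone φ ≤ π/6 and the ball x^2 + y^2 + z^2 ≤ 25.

In spherical coordinates, x = ρ sin(φ) cos(θ), y = ρ sin(φ) sin(θ), z = ρ cos(φ), and dV = ρ^2 sin(φ) dρ dφ dθ.

The integrand becomes 19, so

    ∭_E (19) dV = ∫_{0}^{2π} ∫_{0}^{π/6} ∫_{0}^{5} (19) · ρ^2 sin(φ) dρ dφ dθ.

Inner (ρ): 2375sin(φ)/3.
Middle (φ): 2375/3 - 2375sqrt(3)/6.
Outer (θ): 2375π (2 - sqrt(3))/3.

Therefore the triple integral equals 2375π (2 - sqrt(3))/3.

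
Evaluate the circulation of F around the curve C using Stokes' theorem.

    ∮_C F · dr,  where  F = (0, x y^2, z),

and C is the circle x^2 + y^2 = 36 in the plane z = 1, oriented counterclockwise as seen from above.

Let S be the flat disk x^2 + y^2 ≤ 36 in the plane z = 1, with upward unit normal n̂ = ẑ. By Stokes' theorem,

    ∮_C F · dr = ∬_S (∇ × F) · n̂ dS = ∬_D (curl F)_z dA,

where D is the disk x^2 + y^2 ≤ 36.

Compute the curl of F = (0, x y^2, z):
    (∇ × F)_x = ∂F_z/∂y - ∂F_y/∂z = 0,
    (∇ × F)_y = ∂F_x/∂z - ∂F_z/∂x = 0,
    (∇ × F)_z = ∂F_y/∂x - ∂F_x/∂y = y^2.

On z = 1, (curl F)_z = y^2.

Convert to polar (x = r cos θ, y = r sin θ, dA = r dr dθ); the integrand becomes r^2sin(θ)^2, so

    ∬_D (curl F)_z dA = ∫_0^{2π} ∫_0^{6} (r^2sin(θ)^2) · r dr dθ.

Inner (r from 0 to 6): 324sin(θ)^2.
Outer (θ from 0 to 2π): 324π.

Therefore ∮_C F · dr = 324π.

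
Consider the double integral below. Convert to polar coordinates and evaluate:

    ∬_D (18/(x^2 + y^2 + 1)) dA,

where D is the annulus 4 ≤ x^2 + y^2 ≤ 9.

The region D is 2 ≤ r ≤ 3, 0 ≤ θ ≤ 2π in polar coordinates, where x = r cos(θ), y = r sin(θ), and dA = r dr dθ.

Under the substitution, the integrand becomes 18/(r^2 + 1), so

    ∬_D (18/(x^2 + y^2 + 1)) dA = ∫_{0}^{2π} ∫_{2}^{3} (18/(r^2 + 1)) · r dr dθ.

Inner integral (in r): ∫_{2}^{3} (18/(r^2 + 1)) · r dr = log(512).

Outer integral (in θ): ∫_{0}^{2π} (log(512)) dθ = 18π log(2).

Therefore ∬_D (18/(x^2 + y^2 + 1)) dA = 18π log(2).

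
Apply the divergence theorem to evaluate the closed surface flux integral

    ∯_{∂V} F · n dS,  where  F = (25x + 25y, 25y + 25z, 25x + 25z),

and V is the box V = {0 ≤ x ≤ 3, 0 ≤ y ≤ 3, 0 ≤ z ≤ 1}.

By the divergence theorem,

    ∯_{∂V} F · n dS = ∭_V (∇ · F) dV.

Compute the divergence:
    ∇ · F = ∂F_x/∂x + ∂F_y/∂y + ∂F_z/∂z = 25 + 25 + 25 = 75.

V is a rectangular box, so dV = dx dy dz with 0 ≤ x ≤ 3, 0 ≤ y ≤ 3, 0 ≤ z ≤ 1.

Integrate (75) over V as an iterated integral:

    ∭_V (∇·F) dV = ∫_0^{3} ∫_0^{3} ∫_0^{1} (75) dz dy dx.

Inner (z from 0 to 1): 75.
Middle (y from 0 to 3): 225.
Outer (x from 0 to 3): 675.

Therefore ∯_{∂V} F · n dS = 675.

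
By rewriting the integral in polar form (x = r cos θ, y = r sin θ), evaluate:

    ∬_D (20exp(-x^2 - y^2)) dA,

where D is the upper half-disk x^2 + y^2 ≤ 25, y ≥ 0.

The region D is 0 ≤ r ≤ 5, 0 ≤ θ ≤ π in polar coordinates, where x = r cos(θ), y = r sin(θ), and dA = r dr dθ.

Under the substitution, the integrand becomes 20exp(-r^2), so

    ∬_D (20exp(-x^2 - y^2)) dA = ∫_{0}^{π} ∫_{0}^{5} (20exp(-r^2)) · r dr dθ.

Inner integral (in r): ∫_{0}^{5} (20exp(-r^2)) · r dr = 10 - 10exp(-25).

Outer integral (in θ): ∫_{0}^{π} (10 - 10exp(-25)) dθ = -10π exp(-25) + 10π.

Therefore ∬_D (20exp(-x^2 - y^2)) dA = -10π exp(-25) + 10π.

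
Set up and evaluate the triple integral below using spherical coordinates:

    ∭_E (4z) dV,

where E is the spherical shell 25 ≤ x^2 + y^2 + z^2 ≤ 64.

In spherical coordinates, x = ρ sin(φ) cos(θ), y = ρ sin(φ) sin(θ), z = ρ cos(φ), and dV = ρ^2 sin(φ) dρ dφ dθ.

The integrand becomes 4ρ cos(φ), so

    ∭_E (4z) dV = ∫_{0}^{2π} ∫_{0}^{π} ∫_{5}^{8} (4ρ cos(φ)) · ρ^2 sin(φ) dρ dφ dθ.

Inner (ρ): 3471sin(2φ)/2.
Middle (φ): 0.
Outer (θ): 0.

Therefore the triple integral equals 0.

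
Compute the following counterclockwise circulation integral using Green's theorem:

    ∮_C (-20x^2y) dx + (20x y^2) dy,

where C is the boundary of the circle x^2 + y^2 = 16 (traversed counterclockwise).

Green's theorem converts the closed line integral into a double integral over the enclosed region D:

    ∮_C P dx + Q dy = ∬_D (∂Q/∂x - ∂P/∂y) dA.

Here P = -20x^2y, Q = 20x y^2, so

    ∂Q/∂x = 20y^2,    ∂P/∂y = -20x^2,
    ∂Q/∂x - ∂P/∂y = 20x^2 + 20y^2.

D is the region x^2 + y^2 ≤ 16. Evaluating the double integral:

In polar coordinates (x = r cos θ, y = r sin θ, dA = r dr dθ) the integrand becomes 20r^2, so

    ∬_D (20x^2 + 20y^2) dA = ∫_0^{2π} ∫_0^{4} (20r^2) · r dr dθ.

Inner (r from 0 to 4): 1280.
Outer (θ from 0 to 2π): 2560π.

Therefore ∮_C P dx + Q dy = 2560π.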